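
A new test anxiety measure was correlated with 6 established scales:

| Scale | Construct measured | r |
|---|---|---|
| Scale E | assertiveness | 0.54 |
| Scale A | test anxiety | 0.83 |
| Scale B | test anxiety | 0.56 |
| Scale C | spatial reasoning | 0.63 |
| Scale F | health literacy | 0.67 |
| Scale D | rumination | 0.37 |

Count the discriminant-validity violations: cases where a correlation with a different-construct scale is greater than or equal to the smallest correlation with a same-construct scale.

Convergent (same construct = test anxiety): Scale A, Scale B.
Smallest convergent = 0.56. Discriminant values: 0.54, 0.63, 0.67, 0.37; count ≥ 0.56 → 2.

2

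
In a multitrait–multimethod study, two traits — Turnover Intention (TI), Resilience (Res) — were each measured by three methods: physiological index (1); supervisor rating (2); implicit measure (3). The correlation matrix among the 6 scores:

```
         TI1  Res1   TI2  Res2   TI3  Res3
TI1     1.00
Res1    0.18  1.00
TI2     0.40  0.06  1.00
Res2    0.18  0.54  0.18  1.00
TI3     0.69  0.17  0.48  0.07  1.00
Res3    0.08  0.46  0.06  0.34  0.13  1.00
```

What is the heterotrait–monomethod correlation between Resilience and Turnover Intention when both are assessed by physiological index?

0.18

Different traits, same method: r(Res1, TI1) = 0.18.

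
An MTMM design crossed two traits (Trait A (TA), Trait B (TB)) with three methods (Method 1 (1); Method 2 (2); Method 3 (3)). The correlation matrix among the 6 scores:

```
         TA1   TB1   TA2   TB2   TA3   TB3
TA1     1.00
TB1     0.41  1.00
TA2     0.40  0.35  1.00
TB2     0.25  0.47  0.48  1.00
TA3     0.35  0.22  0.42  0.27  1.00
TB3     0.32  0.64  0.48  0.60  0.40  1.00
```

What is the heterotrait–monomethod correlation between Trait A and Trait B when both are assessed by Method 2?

Different traits, same method: r(TA2, TB2) = 0.48.

0.48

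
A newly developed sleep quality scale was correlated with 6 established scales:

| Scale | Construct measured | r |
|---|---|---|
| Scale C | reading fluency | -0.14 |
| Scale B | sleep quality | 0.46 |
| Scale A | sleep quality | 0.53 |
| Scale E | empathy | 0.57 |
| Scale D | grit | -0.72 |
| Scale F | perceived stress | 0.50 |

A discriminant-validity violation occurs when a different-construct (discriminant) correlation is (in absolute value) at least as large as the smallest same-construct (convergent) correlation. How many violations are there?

3

Convergent (same construct = sleep quality): Scale B, Scale A.
Smallest convergent = 0.46. Discriminant |r|: 0.14, 0.57, 0.72, 0.50; count ≥ 0.46 → 3.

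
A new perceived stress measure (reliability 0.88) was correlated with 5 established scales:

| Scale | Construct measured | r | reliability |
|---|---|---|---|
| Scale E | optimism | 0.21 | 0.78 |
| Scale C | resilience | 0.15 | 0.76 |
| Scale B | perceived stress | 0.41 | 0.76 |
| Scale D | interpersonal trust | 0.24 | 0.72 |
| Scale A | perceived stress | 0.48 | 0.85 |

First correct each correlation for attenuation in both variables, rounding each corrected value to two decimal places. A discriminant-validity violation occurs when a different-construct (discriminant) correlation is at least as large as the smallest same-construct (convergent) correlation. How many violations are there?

Disattenuated r (r / √(r_scale · r_new)):
  Scale E (disc): 0.21 / √(0.78·0.88) = 0.25
  Scale C (disc): 0.15 / √(0.76·0.88) = 0.18
  Scale B (conv): 0.41 / √(0.76·0.88) = 0.50
  Scale D (disc): 0.24 / √(0.72·0.88) = 0.30
  Scale A (conv): 0.48 / √(0.85·0.88) = 0.55
Smallest convergent = 0.50. Discriminant values: 0.25, 0.18, 0.30; count ≥ 0.50 → 0.

0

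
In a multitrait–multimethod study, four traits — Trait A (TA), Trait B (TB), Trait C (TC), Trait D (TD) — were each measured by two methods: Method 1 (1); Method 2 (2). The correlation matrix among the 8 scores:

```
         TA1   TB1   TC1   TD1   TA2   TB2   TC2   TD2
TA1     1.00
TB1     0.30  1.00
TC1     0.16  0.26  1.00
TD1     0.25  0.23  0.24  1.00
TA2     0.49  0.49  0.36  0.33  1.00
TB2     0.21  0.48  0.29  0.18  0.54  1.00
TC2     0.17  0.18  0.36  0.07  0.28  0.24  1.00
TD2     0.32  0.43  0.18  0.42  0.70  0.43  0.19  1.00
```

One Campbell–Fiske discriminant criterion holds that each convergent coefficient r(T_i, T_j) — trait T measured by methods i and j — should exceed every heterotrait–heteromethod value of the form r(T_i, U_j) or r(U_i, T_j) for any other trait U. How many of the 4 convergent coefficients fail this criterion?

Convergent coefficients and their comparison sets:
TA (methods 1·2): 0.49 vs {0.21, 0.49, 0.17, 0.36, 0.32, 0.33} → fail.
TB (methods 1·2): 0.48 vs {0.49, 0.21, 0.18, 0.29, 0.43, 0.18} → fail.
TC (methods 1·2): 0.36 vs {0.36, 0.17, 0.29, 0.18, 0.18, 0.07} → fail.
TD (methods 1·2): 0.42 vs {0.33, 0.32, 0.18, 0.43, 0.07, 0.18} → fail.
4 of 4 fail.

4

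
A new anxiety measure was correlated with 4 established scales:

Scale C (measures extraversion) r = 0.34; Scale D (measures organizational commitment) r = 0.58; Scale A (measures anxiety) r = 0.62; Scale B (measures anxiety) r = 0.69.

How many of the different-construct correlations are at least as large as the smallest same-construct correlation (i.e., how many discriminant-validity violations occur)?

0

Convergent (same construct = anxiety): Scale A, Scale B.
Smallest convergent = 0.62. Discriminant values: 0.34, 0.58; count ≥ 0.62 → 0.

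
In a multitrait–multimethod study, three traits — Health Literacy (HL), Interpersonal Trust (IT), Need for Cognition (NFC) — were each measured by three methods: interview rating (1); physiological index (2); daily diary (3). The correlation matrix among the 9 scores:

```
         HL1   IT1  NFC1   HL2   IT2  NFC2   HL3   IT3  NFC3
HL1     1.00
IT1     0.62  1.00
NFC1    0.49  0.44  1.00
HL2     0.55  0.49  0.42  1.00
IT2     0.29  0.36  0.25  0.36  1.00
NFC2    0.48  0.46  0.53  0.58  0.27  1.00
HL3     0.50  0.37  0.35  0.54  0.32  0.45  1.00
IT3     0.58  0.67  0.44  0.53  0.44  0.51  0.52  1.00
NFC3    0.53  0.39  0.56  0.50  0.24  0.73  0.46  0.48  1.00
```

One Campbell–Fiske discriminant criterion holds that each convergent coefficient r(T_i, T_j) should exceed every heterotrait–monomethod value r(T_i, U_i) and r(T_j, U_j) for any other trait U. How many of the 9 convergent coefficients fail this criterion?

6

Convergent coefficients and their comparison sets:
HL (methods 1·2): 0.55 vs {0.62, 0.36, 0.49, 0.58} → fail.
HL (methods 1·3): 0.50 vs {0.62, 0.52, 0.49, 0.46} → fail.
HL (methods 2·3): 0.54 vs {0.36, 0.52, 0.58, 0.46} → fail.
IT (methods 1·2): 0.36 vs {0.62, 0.36, 0.44, 0.27} → fail.
IT (methods 1·3): 0.67 vs {0.62, 0.52, 0.44, 0.48} → pass.
IT (methods 2·3): 0.44 vs {0.36, 0.52, 0.27, 0.48} → fail.
NFC (methods 1·2): 0.53 vs {0.49, 0.58, 0.44, 0.27} → fail.
NFC (methods 1·3): 0.56 vs {0.49, 0.46, 0.44, 0.48} → pass.
NFC (methods 2·3): 0.73 vs {0.58, 0.46, 0.27, 0.48} → pass.
6 of 9 fail.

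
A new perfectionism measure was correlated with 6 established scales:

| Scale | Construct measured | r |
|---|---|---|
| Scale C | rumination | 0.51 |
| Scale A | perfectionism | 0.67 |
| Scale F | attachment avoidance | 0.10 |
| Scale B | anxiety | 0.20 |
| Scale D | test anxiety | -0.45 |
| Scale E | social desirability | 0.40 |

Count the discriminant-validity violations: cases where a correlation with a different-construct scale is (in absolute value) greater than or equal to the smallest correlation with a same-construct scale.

0

Convergent (same construct = perfectionism): Scale A.
Smallest convergent = 0.67. Discriminant |r|: 0.51, 0.10, 0.20, 0.45, 0.40; count ≥ 0.67 → 0.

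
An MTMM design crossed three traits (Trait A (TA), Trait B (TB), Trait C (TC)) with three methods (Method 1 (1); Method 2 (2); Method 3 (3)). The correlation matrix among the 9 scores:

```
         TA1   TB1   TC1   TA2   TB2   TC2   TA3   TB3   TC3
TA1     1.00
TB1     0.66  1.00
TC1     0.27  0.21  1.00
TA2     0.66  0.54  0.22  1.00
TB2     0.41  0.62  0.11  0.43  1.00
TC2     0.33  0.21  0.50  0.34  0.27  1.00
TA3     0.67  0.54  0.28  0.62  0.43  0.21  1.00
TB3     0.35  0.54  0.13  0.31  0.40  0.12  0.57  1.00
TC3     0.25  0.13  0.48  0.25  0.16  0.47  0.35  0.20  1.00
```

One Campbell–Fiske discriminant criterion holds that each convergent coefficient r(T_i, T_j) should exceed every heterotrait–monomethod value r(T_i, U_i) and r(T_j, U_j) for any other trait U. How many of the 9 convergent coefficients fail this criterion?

Each convergent coefficient versus the relevant comparison correlations:
TA (methods 1·2): 0.66 vs {0.66, 0.43, 0.27, 0.34} → fail.
TA (methods 1·3): 0.67 vs {0.66, 0.57, 0.27, 0.35} → pass.
TA (methods 2·3): 0.62 vs {0.43, 0.57, 0.34, 0.35} → pass.
TB (methods 1·2): 0.62 vs {0.66, 0.43, 0.21, 0.27} → fail.
TB (methods 1·3): 0.54 vs {0.66, 0.57, 0.21, 0.20} → fail.
TB (methods 2·3): 0.40 vs {0.43, 0.57, 0.27, 0.20} → fail.
TC (methods 1·2): 0.50 vs {0.27, 0.34, 0.21, 0.27} → pass.
TC (methods 1·3): 0.48 vs {0.27, 0.35, 0.21, 0.20} → pass.
TC (methods 2·3): 0.47 vs {0.34, 0.35, 0.27, 0.20} → pass.
4 of 9 fail.

4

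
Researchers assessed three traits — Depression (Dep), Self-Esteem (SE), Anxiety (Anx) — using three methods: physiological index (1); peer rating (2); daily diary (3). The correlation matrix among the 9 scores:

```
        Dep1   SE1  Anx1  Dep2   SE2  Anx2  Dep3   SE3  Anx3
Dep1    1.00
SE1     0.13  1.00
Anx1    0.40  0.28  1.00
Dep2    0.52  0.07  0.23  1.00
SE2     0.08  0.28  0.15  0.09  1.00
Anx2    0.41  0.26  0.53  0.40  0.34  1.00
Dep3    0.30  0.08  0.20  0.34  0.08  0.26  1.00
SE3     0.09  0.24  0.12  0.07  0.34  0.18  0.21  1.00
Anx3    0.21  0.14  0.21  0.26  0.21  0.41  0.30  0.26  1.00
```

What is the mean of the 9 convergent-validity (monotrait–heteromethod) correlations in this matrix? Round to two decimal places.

Convergent values: 0.52, 0.30, 0.34, 0.28, 0.24, 0.34, 0.53, 0.21, 0.41; mean = 3.17/9 = 0.35.

0.35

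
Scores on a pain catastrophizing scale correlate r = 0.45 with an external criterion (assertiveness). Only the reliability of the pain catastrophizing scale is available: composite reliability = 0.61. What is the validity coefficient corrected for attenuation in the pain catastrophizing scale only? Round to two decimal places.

Single correction: r_c = r_obs / √r_xx = 0.45 / √0.61 = 0.45 / 0.7810 ≈ 0.58.

0.58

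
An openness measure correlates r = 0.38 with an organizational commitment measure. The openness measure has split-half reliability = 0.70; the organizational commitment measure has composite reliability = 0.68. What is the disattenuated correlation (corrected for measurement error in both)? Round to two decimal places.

r_true = r_obs / √(r_xx · r_yy) = 0.38 / √(0.70 × 0.68) = 0.38 / √0.4760 = 0.38 / 0.6899 ≈ 0.55.

0.55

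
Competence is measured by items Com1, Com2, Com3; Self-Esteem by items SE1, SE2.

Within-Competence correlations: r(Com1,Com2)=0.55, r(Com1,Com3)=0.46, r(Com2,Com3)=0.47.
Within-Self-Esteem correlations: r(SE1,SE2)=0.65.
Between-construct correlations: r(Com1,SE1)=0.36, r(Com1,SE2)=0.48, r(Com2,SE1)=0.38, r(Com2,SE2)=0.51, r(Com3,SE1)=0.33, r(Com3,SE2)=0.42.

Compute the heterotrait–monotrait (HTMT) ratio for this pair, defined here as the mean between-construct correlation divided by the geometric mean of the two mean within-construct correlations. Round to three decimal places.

Between-construct mean = 2.48/6 = 0.4133.
Mean within-Com = 1.48/3 = 0.4933; mean within-SE = 0.65/1 = 0.6500.
Geometric mean = √(0.4933 × 0.6500) = 0.5663.
HTMT = 0.4133 / 0.5663 = 0.730.

0.730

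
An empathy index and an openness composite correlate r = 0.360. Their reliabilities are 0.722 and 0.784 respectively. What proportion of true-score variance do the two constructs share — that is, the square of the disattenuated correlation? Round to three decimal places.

Disattenuated r = 0.360 / √(0.722 × 0.784) = 0.360 / 0.7524 = 0.4785.
Shared true-score variance = 0.4785² = 0.2290 ≈ 0.229.

0.229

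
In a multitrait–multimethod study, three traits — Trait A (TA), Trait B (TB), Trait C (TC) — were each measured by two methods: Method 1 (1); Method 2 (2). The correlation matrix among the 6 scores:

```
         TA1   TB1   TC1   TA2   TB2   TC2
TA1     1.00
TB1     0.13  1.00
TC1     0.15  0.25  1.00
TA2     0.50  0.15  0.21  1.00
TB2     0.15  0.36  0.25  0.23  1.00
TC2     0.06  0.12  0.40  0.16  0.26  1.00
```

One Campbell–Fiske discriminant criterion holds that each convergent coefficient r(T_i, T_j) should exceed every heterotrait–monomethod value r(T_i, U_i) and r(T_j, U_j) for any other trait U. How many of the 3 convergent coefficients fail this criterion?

0

Each convergent coefficient versus the relevant comparison correlations:
TA (methods 1·2): 0.50 vs {0.13, 0.23, 0.15, 0.16} → pass.
TB (methods 1·2): 0.36 vs {0.13, 0.23, 0.25, 0.26} → pass.
TC (methods 1·2): 0.40 vs {0.15, 0.16, 0.25, 0.26} → pass.
0 of 3 fail.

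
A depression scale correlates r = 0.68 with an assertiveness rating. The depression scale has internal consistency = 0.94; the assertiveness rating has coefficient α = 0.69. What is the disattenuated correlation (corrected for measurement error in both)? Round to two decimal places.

r_true = r_obs / √(r_xx · r_yy) = 0.68 / √(0.94 × 0.69) = 0.68 / √0.6486 = 0.68 / 0.8054 ≈ 0.84.

0.84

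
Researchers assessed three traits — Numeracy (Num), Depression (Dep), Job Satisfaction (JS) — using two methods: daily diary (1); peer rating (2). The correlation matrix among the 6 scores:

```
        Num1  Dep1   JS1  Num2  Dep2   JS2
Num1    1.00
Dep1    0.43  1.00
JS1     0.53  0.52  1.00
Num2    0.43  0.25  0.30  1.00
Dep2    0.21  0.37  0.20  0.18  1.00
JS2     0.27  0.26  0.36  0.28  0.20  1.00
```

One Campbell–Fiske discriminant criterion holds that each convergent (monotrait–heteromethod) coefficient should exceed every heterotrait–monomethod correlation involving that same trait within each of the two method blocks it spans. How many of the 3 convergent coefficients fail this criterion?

Convergent coefficients and their comparison sets:
Num (methods 1·2): 0.43 vs {0.43, 0.18, 0.53, 0.28} → fail.
Dep (methods 1·2): 0.37 vs {0.43, 0.18, 0.52, 0.20} → fail.
JS (methods 1·2): 0.36 vs {0.53, 0.28, 0.52, 0.20} → fail.
3 of 3 fail.

3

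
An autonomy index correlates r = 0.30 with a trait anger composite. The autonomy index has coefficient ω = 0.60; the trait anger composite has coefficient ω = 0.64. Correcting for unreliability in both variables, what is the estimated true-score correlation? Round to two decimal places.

0.48

r_true = r_obs / √(r_xx · r_yy) = 0.30 / √(0.60 × 0.64) = 0.30 / √0.3840 = 0.30 / 0.6197 ≈ 0.48.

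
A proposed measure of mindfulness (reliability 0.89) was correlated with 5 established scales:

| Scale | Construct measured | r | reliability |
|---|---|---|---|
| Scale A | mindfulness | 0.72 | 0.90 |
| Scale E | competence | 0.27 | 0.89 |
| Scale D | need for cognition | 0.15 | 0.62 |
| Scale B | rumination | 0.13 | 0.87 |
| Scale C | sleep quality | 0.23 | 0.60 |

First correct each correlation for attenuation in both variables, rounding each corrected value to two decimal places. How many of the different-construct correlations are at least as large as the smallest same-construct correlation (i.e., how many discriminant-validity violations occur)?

0

Disattenuated r (r / √(r_scale · r_new)):
  Scale A (conv): 0.72 / √(0.90·0.89) = 0.80
  Scale E (disc): 0.27 / √(0.89·0.89) = 0.30
  Scale D (disc): 0.15 / √(0.62·0.89) = 0.20
  Scale B (disc): 0.13 / √(0.87·0.89) = 0.15
  Scale C (disc): 0.23 / √(0.60·0.89) = 0.31
Smallest convergent = 0.80. Discriminant values: 0.30, 0.20, 0.15, 0.31; count ≥ 0.80 → 0.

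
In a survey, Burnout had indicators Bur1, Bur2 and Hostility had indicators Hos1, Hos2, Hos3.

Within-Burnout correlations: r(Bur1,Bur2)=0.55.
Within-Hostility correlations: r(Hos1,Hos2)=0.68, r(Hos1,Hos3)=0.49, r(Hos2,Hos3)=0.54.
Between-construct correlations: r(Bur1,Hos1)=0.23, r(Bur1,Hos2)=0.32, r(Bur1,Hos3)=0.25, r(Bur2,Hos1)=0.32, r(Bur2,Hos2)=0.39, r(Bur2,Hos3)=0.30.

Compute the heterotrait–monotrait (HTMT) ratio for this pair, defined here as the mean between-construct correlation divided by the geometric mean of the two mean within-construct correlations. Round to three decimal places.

Mean heterotrait r = 1.81/6 = 0.3017.
Mean within-Bur = 0.55/1 = 0.5500; mean within-Hos = 1.71/3 = 0.5700.
Geometric mean = √(0.5500 × 0.5700) = 0.5599.
HTMT = 0.3017 / 0.5599 = 0.539.

0.539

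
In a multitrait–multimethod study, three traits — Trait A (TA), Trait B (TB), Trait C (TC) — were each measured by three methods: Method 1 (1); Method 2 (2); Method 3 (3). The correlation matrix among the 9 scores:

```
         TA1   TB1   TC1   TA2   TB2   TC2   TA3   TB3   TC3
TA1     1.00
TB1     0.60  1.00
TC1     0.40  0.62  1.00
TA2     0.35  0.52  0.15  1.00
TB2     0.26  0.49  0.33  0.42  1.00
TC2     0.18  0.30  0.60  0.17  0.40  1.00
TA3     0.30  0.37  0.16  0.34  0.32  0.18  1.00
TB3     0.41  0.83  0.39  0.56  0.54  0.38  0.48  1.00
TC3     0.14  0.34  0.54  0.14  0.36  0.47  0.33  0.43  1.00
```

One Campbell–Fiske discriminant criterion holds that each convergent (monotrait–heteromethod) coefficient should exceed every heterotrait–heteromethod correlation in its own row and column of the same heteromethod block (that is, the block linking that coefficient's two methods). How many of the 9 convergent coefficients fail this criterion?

Convergent coefficients and their comparison sets:
TA (methods 1·2): 0.35 vs {0.26, 0.52, 0.18, 0.15} → fail.
TA (methods 1·3): 0.30 vs {0.41, 0.37, 0.14, 0.16} → fail.
TA (methods 2·3): 0.34 vs {0.56, 0.32, 0.14, 0.18} → fail.
TB (methods 1·2): 0.49 vs {0.52, 0.26, 0.30, 0.33} → fail.
TB (methods 1·3): 0.83 vs {0.37, 0.41, 0.34, 0.39} → pass.
TB (methods 2·3): 0.54 vs {0.32, 0.56, 0.36, 0.38} → fail.
TC (methods 1·2): 0.60 vs {0.15, 0.18, 0.33, 0.30} → pass.
TC (methods 1·3): 0.54 vs {0.16, 0.14, 0.39, 0.34} → pass.
TC (methods 2·3): 0.47 vs {0.18, 0.14, 0.38, 0.36} → pass.
5 of 9 fail.

5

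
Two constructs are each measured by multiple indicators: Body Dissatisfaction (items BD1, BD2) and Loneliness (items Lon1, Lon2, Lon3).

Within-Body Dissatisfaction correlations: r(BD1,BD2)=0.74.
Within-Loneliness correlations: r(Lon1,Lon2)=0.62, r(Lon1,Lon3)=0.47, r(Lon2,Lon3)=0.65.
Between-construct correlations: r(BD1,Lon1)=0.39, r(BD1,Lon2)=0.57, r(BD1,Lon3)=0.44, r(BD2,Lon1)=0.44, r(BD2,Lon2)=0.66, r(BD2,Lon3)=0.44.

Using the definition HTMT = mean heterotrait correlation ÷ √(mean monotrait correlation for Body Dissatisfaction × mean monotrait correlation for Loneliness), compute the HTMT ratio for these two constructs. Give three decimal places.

Mean between = 2.94/6 = 0.4900.
Mean within-BD = 0.74/1 = 0.7400; mean within-Lon = 1.74/3 = 0.5800.
Geometric mean = √(0.7400 × 0.5800) = 0.6551.
HTMT = 0.4900 / 0.6551 = 0.748.

0.748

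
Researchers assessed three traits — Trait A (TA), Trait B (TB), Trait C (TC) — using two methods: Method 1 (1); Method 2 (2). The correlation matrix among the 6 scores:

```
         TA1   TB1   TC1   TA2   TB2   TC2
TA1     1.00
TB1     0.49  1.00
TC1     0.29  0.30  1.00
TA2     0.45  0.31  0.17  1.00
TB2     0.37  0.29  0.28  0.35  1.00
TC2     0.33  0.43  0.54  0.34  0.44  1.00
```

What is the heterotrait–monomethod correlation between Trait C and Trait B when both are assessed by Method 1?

0.30

Different traits, same method: r(TC1, TB1) = 0.30.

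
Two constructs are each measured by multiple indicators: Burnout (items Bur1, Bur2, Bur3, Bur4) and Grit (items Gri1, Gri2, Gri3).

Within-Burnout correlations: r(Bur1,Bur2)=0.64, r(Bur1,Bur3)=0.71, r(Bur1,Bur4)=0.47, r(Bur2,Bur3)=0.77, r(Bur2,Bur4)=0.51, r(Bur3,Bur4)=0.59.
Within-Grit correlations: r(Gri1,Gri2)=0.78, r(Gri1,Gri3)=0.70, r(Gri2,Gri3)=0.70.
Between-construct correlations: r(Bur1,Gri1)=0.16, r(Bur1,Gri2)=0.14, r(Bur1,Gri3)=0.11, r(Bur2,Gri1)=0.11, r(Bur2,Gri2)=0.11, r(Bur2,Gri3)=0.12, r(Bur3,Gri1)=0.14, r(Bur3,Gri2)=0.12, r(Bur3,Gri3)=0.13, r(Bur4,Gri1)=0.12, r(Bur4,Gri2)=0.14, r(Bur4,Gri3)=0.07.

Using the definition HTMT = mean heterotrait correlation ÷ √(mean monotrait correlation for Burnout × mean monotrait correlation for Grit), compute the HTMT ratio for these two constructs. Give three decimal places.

Mean between = 1.47/12 = 0.1225.
Mean within-Bur = 3.69/6 = 0.6150; mean within-Gri = 2.18/3 = 0.7267.
Geometric mean = √(0.6150 × 0.7267) = 0.6685.
HTMT = 0.1225 / 0.6685 = 0.183.

0.183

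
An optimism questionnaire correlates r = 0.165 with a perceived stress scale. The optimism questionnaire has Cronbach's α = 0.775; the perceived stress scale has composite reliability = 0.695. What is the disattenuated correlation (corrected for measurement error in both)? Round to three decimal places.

0.225

r_true = r_obs / √(r_xx · r_yy) = 0.165 / √(0.775 × 0.695) = 0.165 / √0.538625 = 0.165 / 0.7339 ≈ 0.225.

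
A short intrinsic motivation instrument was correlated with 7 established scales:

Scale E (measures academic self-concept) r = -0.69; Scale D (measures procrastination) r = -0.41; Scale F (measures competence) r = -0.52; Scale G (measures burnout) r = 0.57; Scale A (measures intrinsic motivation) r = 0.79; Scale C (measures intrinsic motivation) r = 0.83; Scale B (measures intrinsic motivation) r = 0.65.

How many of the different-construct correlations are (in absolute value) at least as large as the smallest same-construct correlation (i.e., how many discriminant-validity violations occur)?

Convergent (same construct = intrinsic motivation): Scale A, Scale C, Scale B.
Smallest convergent = 0.65. Discriminant |r|: 0.69, 0.41, 0.52, 0.57; count ≥ 0.65 → 1.

1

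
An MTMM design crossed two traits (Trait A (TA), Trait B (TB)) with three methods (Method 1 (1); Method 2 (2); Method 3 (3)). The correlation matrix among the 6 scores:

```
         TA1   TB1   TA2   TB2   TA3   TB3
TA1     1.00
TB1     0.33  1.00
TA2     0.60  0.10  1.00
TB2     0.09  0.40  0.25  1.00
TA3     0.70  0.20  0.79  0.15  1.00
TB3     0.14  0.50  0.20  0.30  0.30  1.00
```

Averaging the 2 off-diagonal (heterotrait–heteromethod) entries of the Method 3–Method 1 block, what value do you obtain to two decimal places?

0.17

HTHM values (method 3 × method 1): 0.20, 0.14; mean = 0.34/2 = 0.17.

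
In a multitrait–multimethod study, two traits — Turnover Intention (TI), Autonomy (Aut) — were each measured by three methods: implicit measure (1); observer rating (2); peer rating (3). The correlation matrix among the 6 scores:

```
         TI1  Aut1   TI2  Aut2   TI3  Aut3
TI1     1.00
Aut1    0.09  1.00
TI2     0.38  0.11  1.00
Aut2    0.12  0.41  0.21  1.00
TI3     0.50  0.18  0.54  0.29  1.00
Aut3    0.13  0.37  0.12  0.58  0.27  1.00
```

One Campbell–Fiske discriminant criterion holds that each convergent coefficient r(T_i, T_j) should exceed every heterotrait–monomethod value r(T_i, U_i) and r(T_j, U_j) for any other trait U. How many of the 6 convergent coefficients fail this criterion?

0

Convergent coefficients and their comparison sets:
TI (methods 1·2): 0.38 vs {0.09, 0.21} → pass.
TI (methods 1·3): 0.50 vs {0.09, 0.27} → pass.
TI (methods 2·3): 0.54 vs {0.21, 0.27} → pass.
Aut (methods 1·2): 0.41 vs {0.09, 0.21} → pass.
Aut (methods 1·3): 0.37 vs {0.09, 0.27} → pass.
Aut (methods 2·3): 0.58 vs {0.21, 0.27} → pass.
0 of 6 fail.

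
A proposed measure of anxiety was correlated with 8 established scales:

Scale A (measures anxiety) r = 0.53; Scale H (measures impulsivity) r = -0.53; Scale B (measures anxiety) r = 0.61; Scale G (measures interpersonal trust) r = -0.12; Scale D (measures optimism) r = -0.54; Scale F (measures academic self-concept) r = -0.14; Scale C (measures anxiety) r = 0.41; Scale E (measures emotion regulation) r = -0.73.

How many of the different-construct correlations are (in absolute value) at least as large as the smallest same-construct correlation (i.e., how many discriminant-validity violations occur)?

3

Convergent (same construct = anxiety): Scale A, Scale B, Scale C.
Smallest convergent = 0.41. Discriminant |r|: 0.53, 0.12, 0.54, 0.14, 0.73; count ≥ 0.41 → 3.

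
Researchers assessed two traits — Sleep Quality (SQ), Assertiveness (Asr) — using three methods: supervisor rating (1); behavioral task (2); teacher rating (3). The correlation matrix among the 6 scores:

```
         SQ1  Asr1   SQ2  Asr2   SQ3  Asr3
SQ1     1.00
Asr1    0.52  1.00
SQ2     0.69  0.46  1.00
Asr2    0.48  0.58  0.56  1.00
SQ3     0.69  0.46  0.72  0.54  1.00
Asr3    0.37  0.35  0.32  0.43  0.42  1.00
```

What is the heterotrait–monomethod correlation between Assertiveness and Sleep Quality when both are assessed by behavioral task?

Different traits, same method: r(Asr2, SQ2) = 0.56.

0.56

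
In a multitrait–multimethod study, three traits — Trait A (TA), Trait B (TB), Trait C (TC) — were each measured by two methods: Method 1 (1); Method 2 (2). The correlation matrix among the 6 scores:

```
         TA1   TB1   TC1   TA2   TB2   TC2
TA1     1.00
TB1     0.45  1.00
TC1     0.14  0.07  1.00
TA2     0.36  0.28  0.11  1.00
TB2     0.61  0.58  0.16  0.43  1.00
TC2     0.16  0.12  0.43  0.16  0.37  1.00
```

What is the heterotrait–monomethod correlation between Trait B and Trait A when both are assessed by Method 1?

Different traits, same method: r(TB1, TA1) = 0.45.

0.45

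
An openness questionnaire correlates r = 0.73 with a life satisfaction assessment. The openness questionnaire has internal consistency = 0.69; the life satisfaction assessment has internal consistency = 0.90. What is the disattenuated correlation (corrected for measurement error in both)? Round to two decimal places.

0.93

r_true = r_obs / √(r_xx · r_yy) = 0.73 / √(0.69 × 0.90) = 0.73 / √0.6210 = 0.73 / 0.7880 ≈ 0.93.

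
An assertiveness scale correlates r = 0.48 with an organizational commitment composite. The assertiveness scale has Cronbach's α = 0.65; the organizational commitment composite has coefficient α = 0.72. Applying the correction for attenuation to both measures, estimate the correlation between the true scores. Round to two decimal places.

r_true = r_obs / √(r_xx · r_yy) = 0.48 / √(0.65 × 0.72) = 0.48 / √0.4680 = 0.48 / 0.6841 ≈ 0.70.

0.70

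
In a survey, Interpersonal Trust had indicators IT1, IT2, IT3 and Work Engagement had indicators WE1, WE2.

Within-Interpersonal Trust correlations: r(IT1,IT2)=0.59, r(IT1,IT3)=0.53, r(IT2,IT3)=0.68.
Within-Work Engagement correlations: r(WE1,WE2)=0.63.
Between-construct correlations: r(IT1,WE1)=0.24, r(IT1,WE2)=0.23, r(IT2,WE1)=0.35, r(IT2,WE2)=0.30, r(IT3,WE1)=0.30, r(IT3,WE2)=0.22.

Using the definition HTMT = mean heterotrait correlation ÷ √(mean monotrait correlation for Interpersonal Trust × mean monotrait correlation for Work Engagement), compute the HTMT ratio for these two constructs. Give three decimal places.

0.445

Between-construct mean = 1.64/6 = 0.2733.
Mean within-IT = 1.80/3 = 0.6000; mean within-WE = 0.63/1 = 0.6300.
Geometric mean = √(0.6000 × 0.6300) = 0.6148.
HTMT = 0.2733 / 0.6148 = 0.445.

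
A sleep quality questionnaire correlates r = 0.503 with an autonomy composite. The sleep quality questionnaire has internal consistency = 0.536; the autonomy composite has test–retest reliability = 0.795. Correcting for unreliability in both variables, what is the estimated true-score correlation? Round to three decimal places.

r_true = r_obs / √(r_xx · r_yy) = 0.503 / √(0.536 × 0.795) = 0.503 / √0.426120 = 0.503 / 0.6528 ≈ 0.771.

0.771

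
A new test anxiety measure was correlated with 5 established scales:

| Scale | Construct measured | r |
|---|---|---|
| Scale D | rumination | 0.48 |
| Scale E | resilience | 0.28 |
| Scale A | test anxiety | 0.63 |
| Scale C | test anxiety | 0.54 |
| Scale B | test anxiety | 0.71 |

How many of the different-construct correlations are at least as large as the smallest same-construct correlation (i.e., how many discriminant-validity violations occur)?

0

Convergent (same construct = test anxiety): Scale A, Scale C, Scale B.
Smallest convergent = 0.54. Discriminant values: 0.48, 0.28; count ≥ 0.54 → 0.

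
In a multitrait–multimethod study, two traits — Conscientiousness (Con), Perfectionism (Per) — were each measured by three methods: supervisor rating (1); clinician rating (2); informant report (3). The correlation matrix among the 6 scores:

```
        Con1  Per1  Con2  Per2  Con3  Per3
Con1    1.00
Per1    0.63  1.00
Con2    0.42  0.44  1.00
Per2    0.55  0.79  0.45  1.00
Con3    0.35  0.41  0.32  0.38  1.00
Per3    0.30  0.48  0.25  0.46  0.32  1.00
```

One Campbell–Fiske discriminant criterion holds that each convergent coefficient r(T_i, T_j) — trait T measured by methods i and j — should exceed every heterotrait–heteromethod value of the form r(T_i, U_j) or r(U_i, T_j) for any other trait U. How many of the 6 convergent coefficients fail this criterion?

Checking each validity diagonal entry against its comparison values:
Con (methods 1·2): 0.42 vs {0.55, 0.44} → fail.
Con (methods 1·3): 0.35 vs {0.30, 0.41} → fail.
Con (methods 2·3): 0.32 vs {0.25, 0.38} → fail.
Per (methods 1·2): 0.79 vs {0.44, 0.55} → pass.
Per (methods 1·3): 0.48 vs {0.41, 0.30} → pass.
Per (methods 2·3): 0.46 vs {0.38, 0.25} → pass.
3 of 6 fail.

3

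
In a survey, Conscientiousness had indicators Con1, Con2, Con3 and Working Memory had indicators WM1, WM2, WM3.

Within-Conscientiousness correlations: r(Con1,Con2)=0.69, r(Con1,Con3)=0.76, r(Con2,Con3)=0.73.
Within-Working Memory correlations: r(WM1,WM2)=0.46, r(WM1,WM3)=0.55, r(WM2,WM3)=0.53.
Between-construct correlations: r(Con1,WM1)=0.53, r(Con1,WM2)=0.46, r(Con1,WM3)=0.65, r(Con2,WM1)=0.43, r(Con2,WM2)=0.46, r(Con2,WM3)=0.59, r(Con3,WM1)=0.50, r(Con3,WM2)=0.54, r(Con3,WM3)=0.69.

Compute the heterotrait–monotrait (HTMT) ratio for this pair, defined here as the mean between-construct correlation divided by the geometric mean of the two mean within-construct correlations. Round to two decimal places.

0.88

Mean heterotrait r = 4.85/9 = 0.5389.
Mean within-Con = 2.18/3 = 0.7267; mean within-WM = 1.54/3 = 0.5133.
Geometric mean = √(0.7267 × 0.5133) = 0.6107.
HTMT = 0.5389 / 0.6107 = 0.88.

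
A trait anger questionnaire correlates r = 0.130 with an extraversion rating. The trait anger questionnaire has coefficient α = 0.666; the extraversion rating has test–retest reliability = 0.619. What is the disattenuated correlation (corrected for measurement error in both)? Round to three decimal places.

0.202

r_true = r_obs / √(r_xx · r_yy) = 0.130 / √(0.666 × 0.619) = 0.130 / √0.412254 = 0.130 / 0.6421 ≈ 0.202.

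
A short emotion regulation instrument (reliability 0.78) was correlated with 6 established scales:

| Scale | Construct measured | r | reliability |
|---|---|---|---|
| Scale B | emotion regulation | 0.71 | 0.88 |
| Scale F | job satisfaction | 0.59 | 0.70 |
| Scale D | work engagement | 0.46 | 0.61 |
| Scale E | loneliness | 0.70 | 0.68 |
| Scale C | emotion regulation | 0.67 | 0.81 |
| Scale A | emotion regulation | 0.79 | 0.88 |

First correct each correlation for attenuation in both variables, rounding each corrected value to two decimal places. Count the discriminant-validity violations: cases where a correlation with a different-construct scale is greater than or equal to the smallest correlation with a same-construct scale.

Disattenuated r (r / √(r_scale · r_new)):
  Scale B (conv): 0.71 / √(0.88·0.78) = 0.86
  Scale F (disc): 0.59 / √(0.70·0.78) = 0.80
  Scale D (disc): 0.46 / √(0.61·0.78) = 0.67
  Scale E (disc): 0.70 / √(0.68·0.78) = 0.96
  Scale C (conv): 0.67 / √(0.81·0.78) = 0.84
  Scale A (conv): 0.79 / √(0.88·0.78) = 0.95
Smallest convergent = 0.84. Discriminant values: 0.80, 0.67, 0.96; count ≥ 0.84 → 1.

1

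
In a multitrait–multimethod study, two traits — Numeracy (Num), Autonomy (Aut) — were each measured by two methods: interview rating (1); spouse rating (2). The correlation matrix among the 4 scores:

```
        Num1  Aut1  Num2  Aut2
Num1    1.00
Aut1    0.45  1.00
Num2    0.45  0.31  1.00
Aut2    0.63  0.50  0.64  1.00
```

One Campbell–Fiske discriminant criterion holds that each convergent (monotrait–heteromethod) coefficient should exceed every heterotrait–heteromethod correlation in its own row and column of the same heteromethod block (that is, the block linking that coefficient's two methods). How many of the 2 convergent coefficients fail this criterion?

2

Each convergent coefficient versus the relevant comparison correlations:
Num (methods 1·2): 0.45 vs {0.63, 0.31} → fail.
Aut (methods 1·2): 0.50 vs {0.31, 0.63} → fail.
2 of 2 fail.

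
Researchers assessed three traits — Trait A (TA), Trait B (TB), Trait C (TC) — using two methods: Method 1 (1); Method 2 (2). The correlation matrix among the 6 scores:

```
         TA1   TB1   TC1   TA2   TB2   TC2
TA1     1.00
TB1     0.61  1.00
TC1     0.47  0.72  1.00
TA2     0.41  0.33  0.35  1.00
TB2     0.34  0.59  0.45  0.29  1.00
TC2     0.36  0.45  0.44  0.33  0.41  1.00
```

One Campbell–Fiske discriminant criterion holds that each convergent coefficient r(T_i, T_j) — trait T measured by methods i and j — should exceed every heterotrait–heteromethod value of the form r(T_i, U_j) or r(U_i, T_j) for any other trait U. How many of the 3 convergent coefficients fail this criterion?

Checking each validity diagonal entry against its comparison values:
TA (methods 1·2): 0.41 vs {0.34, 0.33, 0.36, 0.35} → pass.
TB (methods 1·2): 0.59 vs {0.33, 0.34, 0.45, 0.45} → pass.
TC (methods 1·2): 0.44 vs {0.35, 0.36, 0.45, 0.45} → fail.
1 of 3 fail.

1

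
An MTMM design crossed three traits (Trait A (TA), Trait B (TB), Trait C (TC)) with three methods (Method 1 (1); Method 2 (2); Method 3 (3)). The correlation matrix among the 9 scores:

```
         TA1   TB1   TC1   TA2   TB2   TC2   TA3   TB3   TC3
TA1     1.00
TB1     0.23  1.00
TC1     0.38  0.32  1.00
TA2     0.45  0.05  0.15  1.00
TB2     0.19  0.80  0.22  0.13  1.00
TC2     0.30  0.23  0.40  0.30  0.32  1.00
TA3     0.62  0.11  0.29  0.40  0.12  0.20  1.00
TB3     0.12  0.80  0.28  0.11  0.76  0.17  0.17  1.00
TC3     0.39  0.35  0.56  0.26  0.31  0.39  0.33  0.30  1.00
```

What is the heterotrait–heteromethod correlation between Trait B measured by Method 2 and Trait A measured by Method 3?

Different traits and methods: r(TB2, TA3) = 0.12.

0.12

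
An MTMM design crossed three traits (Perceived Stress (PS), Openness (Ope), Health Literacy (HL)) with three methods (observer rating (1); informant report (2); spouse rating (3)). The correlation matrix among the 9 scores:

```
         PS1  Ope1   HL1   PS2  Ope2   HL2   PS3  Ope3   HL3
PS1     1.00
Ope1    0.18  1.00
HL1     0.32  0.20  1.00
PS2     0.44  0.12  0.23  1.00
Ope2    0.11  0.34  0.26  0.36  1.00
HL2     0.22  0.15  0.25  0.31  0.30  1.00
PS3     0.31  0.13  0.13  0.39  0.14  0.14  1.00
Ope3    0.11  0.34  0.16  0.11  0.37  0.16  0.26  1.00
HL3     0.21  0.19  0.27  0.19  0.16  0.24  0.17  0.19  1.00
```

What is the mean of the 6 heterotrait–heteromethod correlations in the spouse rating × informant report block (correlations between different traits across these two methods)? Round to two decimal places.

0.15

HTHM values (method 3 × method 2): 0.14, 0.14, 0.11, 0.16, 0.19, 0.16; mean = 0.90/6 = 0.15.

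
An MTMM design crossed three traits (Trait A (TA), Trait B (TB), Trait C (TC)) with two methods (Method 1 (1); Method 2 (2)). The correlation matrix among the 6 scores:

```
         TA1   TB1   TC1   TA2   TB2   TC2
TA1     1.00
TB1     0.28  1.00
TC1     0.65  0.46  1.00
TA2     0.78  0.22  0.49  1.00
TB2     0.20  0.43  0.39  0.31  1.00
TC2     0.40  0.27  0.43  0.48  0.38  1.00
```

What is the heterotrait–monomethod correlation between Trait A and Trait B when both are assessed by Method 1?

0.28

Different traits, same method: r(TA1, TB1) = 0.28.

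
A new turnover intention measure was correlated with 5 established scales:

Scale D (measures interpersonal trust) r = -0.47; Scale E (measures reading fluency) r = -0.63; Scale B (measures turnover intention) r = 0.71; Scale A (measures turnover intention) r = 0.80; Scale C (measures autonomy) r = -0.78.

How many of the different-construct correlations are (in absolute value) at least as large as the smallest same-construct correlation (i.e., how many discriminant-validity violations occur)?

1

Convergent (same construct = turnover intention): Scale B, Scale A.
Smallest convergent = 0.71. Discriminant |r|: 0.47, 0.63, 0.78; count ≥ 0.71 → 1.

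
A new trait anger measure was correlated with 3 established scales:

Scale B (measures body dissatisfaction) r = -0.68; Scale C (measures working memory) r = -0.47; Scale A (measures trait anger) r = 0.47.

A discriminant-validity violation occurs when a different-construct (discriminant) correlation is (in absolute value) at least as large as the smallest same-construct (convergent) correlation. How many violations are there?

Convergent (same construct = trait anger): Scale A.
Smallest convergent = 0.47. Discriminant |r|: 0.68, 0.47; count ≥ 0.47 → 2.

2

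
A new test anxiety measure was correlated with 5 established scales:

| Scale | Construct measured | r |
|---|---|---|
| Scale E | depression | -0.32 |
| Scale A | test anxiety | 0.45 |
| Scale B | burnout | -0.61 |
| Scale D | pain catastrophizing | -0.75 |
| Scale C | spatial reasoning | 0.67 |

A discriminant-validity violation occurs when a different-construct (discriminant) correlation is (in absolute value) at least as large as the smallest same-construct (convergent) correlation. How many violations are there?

3

Convergent (same construct = test anxiety): Scale A.
Smallest convergent = 0.45. Discriminant |r|: 0.32, 0.61, 0.75, 0.67; count ≥ 0.45 → 3.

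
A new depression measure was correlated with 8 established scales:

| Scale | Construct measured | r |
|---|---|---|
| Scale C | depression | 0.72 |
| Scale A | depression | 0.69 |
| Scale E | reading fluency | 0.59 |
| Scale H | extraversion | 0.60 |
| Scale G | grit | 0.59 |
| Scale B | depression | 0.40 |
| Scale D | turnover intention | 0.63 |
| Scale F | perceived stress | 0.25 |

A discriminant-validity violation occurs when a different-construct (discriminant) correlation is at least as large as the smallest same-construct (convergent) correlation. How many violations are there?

4

Convergent (same construct = depression): Scale C, Scale A, Scale B.
Smallest convergent = 0.40. Discriminant values: 0.59, 0.60, 0.59, 0.63, 0.25; count ≥ 0.40 → 4.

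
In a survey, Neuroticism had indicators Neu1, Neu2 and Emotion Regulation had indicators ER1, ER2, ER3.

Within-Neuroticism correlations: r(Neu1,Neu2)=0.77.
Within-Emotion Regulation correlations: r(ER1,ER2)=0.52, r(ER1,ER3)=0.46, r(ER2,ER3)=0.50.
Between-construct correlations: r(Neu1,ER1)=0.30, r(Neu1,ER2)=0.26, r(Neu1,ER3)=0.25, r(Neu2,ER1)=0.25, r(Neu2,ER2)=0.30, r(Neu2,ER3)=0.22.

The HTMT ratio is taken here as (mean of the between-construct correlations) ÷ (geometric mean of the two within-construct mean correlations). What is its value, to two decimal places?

Mean between = 1.58/6 = 0.2633.
Mean within-Neu = 0.77/1 = 0.7700; mean within-ER = 1.48/3 = 0.4933.
Geometric mean = √(0.7700 × 0.4933) = 0.6163.
HTMT = 0.2633 / 0.6163 = 0.43.

0.43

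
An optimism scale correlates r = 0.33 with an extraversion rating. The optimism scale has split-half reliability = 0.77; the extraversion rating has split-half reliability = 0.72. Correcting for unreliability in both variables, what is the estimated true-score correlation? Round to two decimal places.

0.44

r_true = r_obs / √(r_xx · r_yy) = 0.33 / √(0.77 × 0.72) = 0.33 / √0.5544 = 0.33 / 0.7446 ≈ 0.44.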